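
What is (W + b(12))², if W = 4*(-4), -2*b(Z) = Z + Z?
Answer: 784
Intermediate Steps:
b(Z) = -Z (b(Z) = -(Z + Z)/2 = -Z)
W = -16
(W + b(12))² = (-16 - 1*12)² = (-16 - 12)² = (-28)² = 784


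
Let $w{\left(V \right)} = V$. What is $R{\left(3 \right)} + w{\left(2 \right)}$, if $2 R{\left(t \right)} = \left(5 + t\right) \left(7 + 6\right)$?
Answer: $54$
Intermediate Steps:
$R{\left(t \right)} = \frac{65}{2} + \frac{13 t}{2}$ ($R{\left(t \right)} = \frac{\left(5 + t\right) \left(7 + 6\right)}{2} = \frac{\left(5 + t\right) 13}{2} = \frac{65 + 13 t}{2} = \frac{65}{2} + \frac{13 t}{2}$)
$R{\left(3 \right)} + w{\left(2 \right)} = \left(\frac{65}{2} + \frac{13}{2} \cdot 3\right) + 2 = \left(\frac{65}{2} + \frac{39}{2}\right) + 2 = 52 + 2 = 54$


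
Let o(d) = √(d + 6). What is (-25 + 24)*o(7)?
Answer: -√13 ≈ -3.6056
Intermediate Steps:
o(d) = √(6 + d)
(-25 + 24)*o(7) = (-25 + 24)*√(6 + 7) = -√13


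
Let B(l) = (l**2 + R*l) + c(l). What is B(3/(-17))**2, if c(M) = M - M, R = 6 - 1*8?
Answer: 12321/83521 ≈ 0.14752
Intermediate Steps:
R = -2 (R = 6 - 8 = -2)
c(M) = 0
B(l) = l**2 - 2*l (B(l) = (l**2 - 2*l) + 0 = l**2 - 2*l)
B(3/(-17))**2 = ((3/(-17))*(-2 + 3/(-17)))**2 = ((3*(-1/17))*(-2 + 3*(-1/17)))**2 = (-3*(-2 - 3/17)/17)**2 = (-3/17*(-37/17))**2 = (111/289)**2 = 12321/83521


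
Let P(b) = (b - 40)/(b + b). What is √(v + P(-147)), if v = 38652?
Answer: 5*√2727330/42 ≈ 196.60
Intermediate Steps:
P(b) = (-40 + b)/(2*b) (P(b) = (-40 + b)/((2*b)) = (-40 + b)*(1/(2*b)) = (-40 + b)/(2*b))
√(v + P(-147)) = √(38652 + (½)*(-40 - 147)/(-147)) = √(38652 + (½)*(-1/147)*(-187)) = √(38652 + 187/294) = √(11363875/294) = 5*√2727330/42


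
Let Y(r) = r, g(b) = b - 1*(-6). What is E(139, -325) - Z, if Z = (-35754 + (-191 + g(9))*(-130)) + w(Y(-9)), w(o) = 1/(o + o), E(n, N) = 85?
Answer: 233263/18 ≈ 12959.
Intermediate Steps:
g(b) = 6 + b (g(b) = b + 6 = 6 + b)
w(o) = 1/(2*o)
Z = -231733/18 (Z = (-35754 + (-191 + (6 + 9))*(-130)) + (½)/(-9) = (-35754 + (-191 + 15)*(-130)) + (½)*(-⅑) = (-35754 - 176*(-130)) - 1/18 = (-35754 + 22880) - 1/18 = -12874 - 1/18 = -231733/18 ≈ -12874.)
E(139, -325) - Z = 85 - 1*(-231733/18) = 85 + 231733/18 = 233263/18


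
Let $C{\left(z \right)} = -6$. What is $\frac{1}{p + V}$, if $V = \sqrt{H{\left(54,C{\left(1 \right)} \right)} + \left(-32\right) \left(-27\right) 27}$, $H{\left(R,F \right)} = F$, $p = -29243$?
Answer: $- \frac{29243}{855129727} - \frac{13 \sqrt{138}}{855129727} \approx -3.4376 \cdot 10^{-5}$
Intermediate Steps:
$V = 13 \sqrt{138}$ ($V = \sqrt{-6 + \left(-32\right) \left(-27\right) 27} = \sqrt{-6 + 864 \cdot 27} = \sqrt{-6 + 23328} = \sqrt{23322} = 13 \sqrt{138} \approx 152.72$)
$\frac{1}{p + V} = \frac{1}{-29243 + 13 \sqrt{138}}$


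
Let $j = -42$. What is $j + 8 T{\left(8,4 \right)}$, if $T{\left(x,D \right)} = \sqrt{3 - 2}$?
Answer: $-34$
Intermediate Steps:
$T{\left(x,D \right)} = 1$ ($T{\left(x,D \right)} = \sqrt{1} = 1$)
$j + 8 T{\left(8,4 \right)} = -42 + 8 \cdot 1 = -42 + 8 = -34$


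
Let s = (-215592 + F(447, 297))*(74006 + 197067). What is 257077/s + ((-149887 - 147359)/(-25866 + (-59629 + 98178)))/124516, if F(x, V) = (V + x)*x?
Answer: -204986330184683/1138092353644945776 ≈ -0.00018011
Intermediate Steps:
F(x, V) = x*(V + x)
s = 31709035248 (s = (-215592 + 447*(297 + 447))*(74006 + 197067) = (-215592 + 447*744)*271073 = (-215592 + 332568)*271073 = 116976*271073 = 31709035248)
257077/s + ((-149887 - 147359)/(-25866 + (-59629 + 98178)))/124516 = 257077/31709035248 + ((-149887 - 147359)/(-25866 + (-59629 + 98178)))/124516 = 257077*(1/31709035248) - 297246/(-25866 + 38549)*(1/124516) = 257077/31709035248 - 297246/12683*(1/124516) = 257077/31709035248 - 297246*1/12683*(1/124516) = 257077/31709035248 - 297246/12683*1/124516 = 257077/31709035248 - 148623/789618214 = -204986330184683/1138092353644945776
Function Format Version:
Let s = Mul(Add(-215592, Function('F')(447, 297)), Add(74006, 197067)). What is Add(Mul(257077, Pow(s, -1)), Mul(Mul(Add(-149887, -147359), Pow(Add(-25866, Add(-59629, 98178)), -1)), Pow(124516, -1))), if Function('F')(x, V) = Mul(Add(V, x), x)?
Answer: Rational(-204986330184683, 1138092353644945776) ≈ -0.00018011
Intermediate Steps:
Function('F')(x, V) = Mul(x, Add(V, x))
s = 31709035248 (s = Mul(Add(-215592, Mul(447, Add(297, 447))), Add(74006, 197067)) = Mul(Add(-215592, Mul(447, 744)), 271073) = Mul(Add(-215592, 332568), 271073) = Mul(116976, 271073) = 31709035248)
Add(Mul(257077, Pow(s, -1)), Mul(Mul(Add(-149887, -147359), Pow(Add(-25866, Add(-59629, 98178)), -1)), Pow(124516, -1))) = Add(Mul(257077, Pow(31709035248, -1)), Mul(Mul(Add(-149887, -147359), Pow(Add(-25866, Add(-59629, 98178)), -1)), Pow(124516, -1))) = Add(Mul(257077, Rational(1, 31709035248)), Mul(Mul(-297246, Pow(Add(-25866, 38549), -1)), Rational(1, 124516))) = Add(Rational(257077, 31709035248), Mul(Mul(-297246, Pow(12683, -1)), Rational(1, 124516))) = Add(Rational(257077, 31709035248), Mul(Mul(-297246, Rational(1, 12683)), Rational(1, 124516))) = Add(Rational(257077, 31709035248), Mul(Rational(-297246, 12683), Rational(1, 124516))) = Add(Rational(257077, 31709035248), Rational(-148623, 789618214)) = Rational(-204986330184683, 1138092353644945776)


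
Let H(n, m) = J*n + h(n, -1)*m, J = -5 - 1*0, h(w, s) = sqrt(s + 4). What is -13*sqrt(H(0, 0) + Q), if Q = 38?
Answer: -13*sqrt(38) ≈ -80.137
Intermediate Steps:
h(w, s) = sqrt(4 + s)
J = -5 (J = -5 + 0 = -5)
H(n, m) = -5*n + m*sqrt(3) (H(n, m) = -5*n + sqrt(4 - 1)*m = -5*n + sqrt(3)*m = -5*n + m*sqrt(3))
-13*sqrt(H(0, 0) + Q) = -13*sqrt((-5*0 + 0*sqrt(3)) + 38) = -13*sqrt((0 + 0) + 38) = -13*sqrt(0 + 38) = -13*sqrt(38)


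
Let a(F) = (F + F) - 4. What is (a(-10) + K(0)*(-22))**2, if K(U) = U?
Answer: 576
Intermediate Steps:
a(F) = -4 + 2*F (a(F) = 2*F - 4 = -4 + 2*F)
(a(-10) + K(0)*(-22))**2 = ((-4 + 2*(-10)) + 0*(-22))**2 = ((-4 - 20) + 0)**2 = (-24 + 0)**2 = (-24)**2 = 576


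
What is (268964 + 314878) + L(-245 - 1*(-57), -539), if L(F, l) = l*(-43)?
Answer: 607019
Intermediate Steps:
L(F, l) = -43*l
(268964 + 314878) + L(-245 - 1*(-57), -539) = (268964 + 314878) - 43*(-539) = 583842 + 23177 = 607019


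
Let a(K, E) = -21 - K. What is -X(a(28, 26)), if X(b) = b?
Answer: 49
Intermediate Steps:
-X(a(28, 26)) = -(-21 - 1*28) = -(-21 - 28) = -1*(-49) = 49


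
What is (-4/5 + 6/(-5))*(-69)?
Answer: 138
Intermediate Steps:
(-4/5 + 6/(-5))*(-69) = (-4*⅕ + 6*(-⅕))*(-69) = (-⅘ - 6/5)*(-69) = -2*(-69) = 138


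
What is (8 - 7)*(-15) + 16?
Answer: 1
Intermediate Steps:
(8 - 7)*(-15) + 16 = 1*(-15) + 16 = -15 + 16 = 1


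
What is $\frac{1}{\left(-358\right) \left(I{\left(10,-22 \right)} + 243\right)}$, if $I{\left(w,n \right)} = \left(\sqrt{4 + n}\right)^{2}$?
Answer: $- \frac{1}{80550} \approx -1.2415 \cdot 10^{-5}$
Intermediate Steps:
$I{\left(w,n \right)} = 4 + n$
$\frac{1}{\left(-358\right) \left(I{\left(10,-22 \right)} + 243\right)} = \frac{1}{\left(-358\right) \left(\left(4 - 22\right) + 243\right)} = \frac{1}{\left(-358\right) \left(-18 + 243\right)} = \frac{1}{\left(-358\right) 225} = \frac{1}{-80550} = - \frac{1}{80550}$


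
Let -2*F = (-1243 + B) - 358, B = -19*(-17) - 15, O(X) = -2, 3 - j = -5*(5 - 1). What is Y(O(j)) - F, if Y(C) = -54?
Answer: -1401/2 ≈ -700.50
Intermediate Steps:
j = 23 (j = 3 - (-5)*(5 - 1) = 3 - (-5)*4 = 3 - 1*(-20) = 3 + 20 = 23)
B = 308 (B = 323 - 15 = 308)
F = 1293/2 (F = -((-1243 + 308) - 358)/2 = -(-935 - 358)/2 = -½*(-1293) = 1293/2 ≈ 646.50)
Y(O(j)) - F = -54 - 1*1293/2 = -54 - 1293/2 = -1401/2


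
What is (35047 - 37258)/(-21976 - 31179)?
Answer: 2211/53155 ≈ 0.041595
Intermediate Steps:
(35047 - 37258)/(-21976 - 31179) = -2211/(-53155) = -2211*(-1/53155) = 2211/53155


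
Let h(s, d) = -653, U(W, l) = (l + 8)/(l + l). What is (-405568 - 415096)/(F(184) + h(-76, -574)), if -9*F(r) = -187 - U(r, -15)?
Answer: 221579280/170693 ≈ 1298.1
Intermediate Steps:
U(W, l) = (8 + l)/(2*l) (U(W, l) = (8 + l)/((2*l)) = (8 + l)*(1/(2*l)) = (8 + l)/(2*l))
F(r) = 5617/270 (F(r) = -(-187 - (8 - 15)/(2*(-15)))/9 = -(-187 - (-1)*(-7)/(2*15))/9 = -(-187 - 1*7/30)/9 = -(-187 - 7/30)/9 = -⅑*(-5617/30) = 5617/270)
(-405568 - 415096)/(F(184) + h(-76, -574)) = (-405568 - 415096)/(5617/270 - 653) = -820664/(-170693/270) = -820664*(-270/170693) = 221579280/170693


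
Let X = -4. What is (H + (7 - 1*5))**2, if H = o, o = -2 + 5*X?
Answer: 400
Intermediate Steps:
o = -22 (o = -2 + 5*(-4) = -2 - 20 = -22)
H = -22
(H + (7 - 1*5))**2 = (-22 + (7 - 1*5))**2 = (-22 + (7 - 5))**2 = (-22 + 2)**2 = (-20)**2 = 400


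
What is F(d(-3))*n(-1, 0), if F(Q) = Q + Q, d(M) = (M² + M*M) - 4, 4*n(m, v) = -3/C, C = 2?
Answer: -21/2 ≈ -10.500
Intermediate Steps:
n(m, v) = -3/8 (n(m, v) = (-3/2)/4 = (-3*½)/4 = (¼)*(-3/2) = -3/8)
d(M) = -4 + 2*M² (d(M) = (M² + M²) - 4 = 2*M² - 4 = -4 + 2*M²)
F(Q) = 2*Q
F(d(-3))*n(-1, 0) = (2*(-4 + 2*(-3)²))*(-3/8) = (2*(-4 + 2*9))*(-3/8) = (2*(-4 + 18))*(-3/8) = (2*14)*(-3/8) = 28*(-3/8) = -21/2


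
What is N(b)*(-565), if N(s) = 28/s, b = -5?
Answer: 3164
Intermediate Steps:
N(b)*(-565) = (28/(-5))*(-565) = (28*(-⅕))*(-565) = -28/5*(-565) = 3164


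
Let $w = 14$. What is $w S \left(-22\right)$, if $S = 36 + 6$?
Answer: $-12936$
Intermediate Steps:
$S = 42$
$w S \left(-22\right) = 14 \cdot 42 \left(-22\right) = 588 \left(-22\right) = -12936$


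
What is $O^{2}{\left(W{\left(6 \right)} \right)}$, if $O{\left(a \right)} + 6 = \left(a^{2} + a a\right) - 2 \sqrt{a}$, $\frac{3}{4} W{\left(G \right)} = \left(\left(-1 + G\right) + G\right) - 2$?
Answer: $79572 - 2256 \sqrt{3} \approx 75665.0$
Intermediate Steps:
$W{\left(G \right)} = -4 + \frac{8 G}{3}$ ($W{\left(G \right)} = \frac{4 \left(\left(\left(-1 + G\right) + G\right) - 2\right)}{3} = \frac{4 \left(\left(-1 + 2 G\right) - 2\right)}{3} = \frac{4 \left(-3 + 2 G\right)}{3} = -4 + \frac{8 G}{3}$)
$O{\left(a \right)} = -6 - 2 \sqrt{a} + 2 a^{2}$ ($O{\left(a \right)} = -6 - \left(- a^{2} + 2 \sqrt{a} - a a\right) = -6 - \left(- 2 a^{2} + 2 \sqrt{a}\right) = -6 - 2 \sqrt{a} + 2 a^{2}$)
$O^{2}{\left(W{\left(6 \right)} \right)} = \left(-6 - 2 \sqrt{-4 + \frac{8}{3} \cdot 6} + 2 \left(-4 + \frac{8}{3} \cdot 6\right)^{2}\right)^{2} = \left(-6 - 2 \sqrt{-4 + 16} + 2 \left(-4 + 16\right)^{2}\right)^{2} = \left(-6 - 2 \sqrt{12} + 2 \cdot 12^{2}\right)^{2} = \left(-6 - 2 \cdot 2 \sqrt{3} + 2 \cdot 144\right)^{2} = \left(-6 - 4 \sqrt{3} + 288\right)^{2} = \left(282 - 4 \sqrt{3}\right)^{2}$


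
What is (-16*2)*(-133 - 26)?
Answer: 5088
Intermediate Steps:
(-16*2)*(-133 - 26) = -32*(-159) = 5088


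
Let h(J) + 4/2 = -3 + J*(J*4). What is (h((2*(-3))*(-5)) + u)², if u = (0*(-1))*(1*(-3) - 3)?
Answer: 12924025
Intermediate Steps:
h(J) = -5 + 4*J² (h(J) = -2 + (-3 + J*(J*4)) = -2 + (-3 + J*(4*J)) = -2 + (-3 + 4*J²) = -5 + 4*J²)
u = 0 (u = 0*(-3 - 3) = 0*(-6) = 0)
(h((2*(-3))*(-5)) + u)² = ((-5 + 4*((2*(-3))*(-5))²) + 0)² = ((-5 + 4*(-6*(-5))²) + 0)² = ((-5 + 4*30²) + 0)² = ((-5 + 4*900) + 0)² = ((-5 + 3600) + 0)² = (3595 + 0)² = 3595² = 12924025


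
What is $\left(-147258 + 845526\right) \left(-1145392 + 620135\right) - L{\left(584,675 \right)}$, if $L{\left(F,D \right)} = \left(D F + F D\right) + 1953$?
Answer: $-366770945229$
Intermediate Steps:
$L{\left(F,D \right)} = 1953 + 2 D F$ ($L{\left(F,D \right)} = \left(D F + D F\right) + 1953 = 2 D F + 1953 = 1953 + 2 D F$)
$\left(-147258 + 845526\right) \left(-1145392 + 620135\right) - L{\left(584,675 \right)} = \left(-147258 + 845526\right) \left(-1145392 + 620135\right) - \left(1953 + 2 \cdot 675 \cdot 584\right) = 698268 \left(-525257\right) - \left(1953 + 788400\right) = -366770154876 - 790353 = -366770945229$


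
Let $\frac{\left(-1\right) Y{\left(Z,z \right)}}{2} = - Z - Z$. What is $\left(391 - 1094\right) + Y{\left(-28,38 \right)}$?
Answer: $-815$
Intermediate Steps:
$Y{\left(Z,z \right)} = 4 Z$ ($Y{\left(Z,z \right)} = - 2 \left(- Z - Z\right) = - 2 \left(- 2 Z\right) = 4 Z$)
$\left(391 - 1094\right) + Y{\left(-28,38 \right)} = \left(391 - 1094\right) + 4 \left(-28\right) = -703 - 112 = -815$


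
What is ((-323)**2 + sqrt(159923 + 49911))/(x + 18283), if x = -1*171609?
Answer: -104329/153326 - sqrt(209834)/153326 ≈ -0.68343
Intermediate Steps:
x = -171609
((-323)**2 + sqrt(159923 + 49911))/(x + 18283) = ((-323)**2 + sqrt(159923 + 49911))/(-171609 + 18283) = (104329 + sqrt(209834))/(-153326) = (104329 + sqrt(209834))*(-1/153326) = -104329/153326 - sqrt(209834)/153326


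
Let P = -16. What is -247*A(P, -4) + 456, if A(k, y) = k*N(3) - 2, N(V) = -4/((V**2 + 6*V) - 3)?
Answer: 874/3 ≈ 291.33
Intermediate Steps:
N(V) = -4/(-3 + V**2 + 6*V)
A(k, y) = -2 - k/6 (A(k, y) = k*(-4/(-3 + 3**2 + 6*3)) - 2 = k*(-4/(-3 + 9 + 18)) - 2 = k*(-4/24) - 2 = k*(-4*1/24) - 2 = k*(-1/6) - 2 = -k/6 - 2 = -2 - k/6)
-247*A(P, -4) + 456 = -247*(-2 - 1/6*(-16)) + 456 = -247*(-2 + 8/3) + 456 = -247*2/3 + 456 = -494/3 + 456 = 874/3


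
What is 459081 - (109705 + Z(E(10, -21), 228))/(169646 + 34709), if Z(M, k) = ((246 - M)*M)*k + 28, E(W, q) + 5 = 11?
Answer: 93815059702/204355 ≈ 4.5908e+5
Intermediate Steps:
E(W, q) = 6 (E(W, q) = -5 + 11 = 6)
Z(M, k) = 28 + M*k*(246 - M) (Z(M, k) = (M*(246 - M))*k + 28 = M*k*(246 - M) + 28 = 28 + M*k*(246 - M))
459081 - (109705 + Z(E(10, -21), 228))/(169646 + 34709) = 459081 - (109705 + (28 - 1*228*6² + 246*6*228))/(169646 + 34709) = 459081 - (109705 + (28 - 1*228*36 + 336528))/204355 = 459081 - (109705 + (28 - 8208 + 336528))/204355 = 459081 - (109705 + 328348)/204355 = 459081 - 438053/204355 = 93815059702/204355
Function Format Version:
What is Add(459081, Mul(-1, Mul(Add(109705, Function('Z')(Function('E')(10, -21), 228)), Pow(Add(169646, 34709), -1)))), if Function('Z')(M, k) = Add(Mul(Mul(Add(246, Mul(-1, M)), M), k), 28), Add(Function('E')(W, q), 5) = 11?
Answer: Rational(93815059702, 204355) ≈ 4.5908e+5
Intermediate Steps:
Function('E')(W, q) = 6 (Function('E')(W, q) = Add(-5, 11) = 6)
Function('Z')(M, k) = Add(28, Mul(M, k, Add(246, Mul(-1, M)))) (Function('Z')(M, k) = Add(Mul(Mul(M, Add(246, Mul(-1, M))), k), 28) = Add(Mul(M, k, Add(246, Mul(-1, M))), 28) = Add(28, Mul(M, k, Add(246, Mul(-1, M)))))
Add(459081, Mul(-1, Mul(Add(109705, Function('Z')(Function('E')(10, -21), 228)), Pow(Add(169646, 34709), -1)))) = Add(459081, Mul(-1, Mul(Add(109705, Add(28, Mul(-1, 228, Pow(6, 2)), Mul(246, 6, 228))), Pow(Add(169646, 34709), -1)))) = Add(459081, Mul(-1, Mul(Add(109705, Add(28, Mul(-1, 228, 36), 336528)), Pow(204355, -1)))) = Add(459081, Mul(-1, Mul(Add(109705, Add(28, -8208, 336528)), Rational(1, 204355)))) = Add(459081, Mul(-1, Mul(Add(109705, 328348), Rational(1, 204355)))) = Add(459081, Mul(-1, Mul(438053, Rational(1, 204355)))) = Add(459081, Mul(-1, Rational(438053, 204355))) = Add(459081, Rational(-438053, 204355)) = Rational(93815059702, 204355)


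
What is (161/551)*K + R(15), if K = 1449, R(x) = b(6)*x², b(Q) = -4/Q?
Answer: 150639/551 ≈ 273.39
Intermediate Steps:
R(x) = -2*x²/3 (R(x) = (-4/6)*x² = (-4*⅙)*x² = -2*x²/3)
(161/551)*K + R(15) = (161/551)*1449 - ⅔*15² = (161*(1/551))*1449 - ⅔*225 = (161/551)*1449 - 150 = 233289/551 - 150 = 150639/551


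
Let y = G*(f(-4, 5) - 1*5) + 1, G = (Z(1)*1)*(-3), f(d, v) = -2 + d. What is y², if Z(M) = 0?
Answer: 1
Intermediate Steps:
G = 0 (G = (0*1)*(-3) = 0*(-3) = 0)
y = 1 (y = 0*((-2 - 4) - 1*5) + 1 = 0*(-6 - 5) + 1 = 0*(-11) + 1 = 0 + 1 = 1)
y² = 1² = 1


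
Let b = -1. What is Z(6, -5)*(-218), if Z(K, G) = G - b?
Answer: 872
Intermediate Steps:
Z(K, G) = 1 + G (Z(K, G) = G - 1*(-1) = G + 1 = 1 + G)
Z(6, -5)*(-218) = (1 - 5)*(-218) = -4*(-218) = 872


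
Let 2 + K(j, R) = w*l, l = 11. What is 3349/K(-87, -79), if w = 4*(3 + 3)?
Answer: 3349/262 ≈ 12.782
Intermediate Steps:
w = 24 (w = 4*6 = 24)
K(j, R) = 262 (K(j, R) = -2 + 24*11 = -2 + 264 = 262)
3349/K(-87, -79) = 3349/262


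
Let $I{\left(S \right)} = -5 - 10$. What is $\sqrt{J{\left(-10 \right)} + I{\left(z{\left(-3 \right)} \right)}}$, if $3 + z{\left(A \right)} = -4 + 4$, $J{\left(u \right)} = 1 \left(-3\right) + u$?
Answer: $2 i \sqrt{7} \approx 5.2915 i$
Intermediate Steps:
$J{\left(u \right)} = -3 + u$
$z{\left(A \right)} = -3$ ($z{\left(A \right)} = -3 + \left(-4 + 4\right) = -3 + 0 = -3$)
$I{\left(S \right)} = -15$ ($I{\left(S \right)} = -5 - 10 = -15$)
$\sqrt{J{\left(-10 \right)} + I{\left(z{\left(-3 \right)} \right)}} = \sqrt{\left(-3 - 10\right) - 15} = \sqrt{-13 - 15} = \sqrt{-28} = 2 i \sqrt{7}$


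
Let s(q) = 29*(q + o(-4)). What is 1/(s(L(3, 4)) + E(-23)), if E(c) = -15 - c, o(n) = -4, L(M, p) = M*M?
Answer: 1/153 ≈ 0.0065359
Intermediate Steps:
L(M, p) = M²
s(q) = -116 + 29*q (s(q) = 29*(q - 4) = 29*(-4 + q) = -116 + 29*q)
1/(s(L(3, 4)) + E(-23)) = 1/((-116 + 29*3²) + (-15 - 1*(-23))) = 1/((-116 + 29*9) + (-15 + 23)) = 1/((-116 + 261) + 8) = 1/(145 + 8) = 1/153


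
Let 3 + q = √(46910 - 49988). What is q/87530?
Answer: -3/87530 + 9*I*√38/87530 ≈ -3.4274e-5 + 0.00063384*I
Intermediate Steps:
q = -3 + 9*I*√38 (q = -3 + √(46910 - 49988) = -3 + √(-3078) = -3 + 9*I*√38 ≈ -3.0 + 55.48*I)
q/87530 = (-3 + 9*I*√38)/87530 = (-3 + 9*I*√38)*(1/87530) = -3/87530 + 9*I*√38/87530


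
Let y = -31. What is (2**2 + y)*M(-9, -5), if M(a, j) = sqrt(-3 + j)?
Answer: -54*I*sqrt(2) ≈ -76.368*I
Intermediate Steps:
(2**2 + y)*M(-9, -5) = (2**2 - 31)*sqrt(-3 - 5) = (4 - 31)*sqrt(-8) = -54*I*sqrt(2)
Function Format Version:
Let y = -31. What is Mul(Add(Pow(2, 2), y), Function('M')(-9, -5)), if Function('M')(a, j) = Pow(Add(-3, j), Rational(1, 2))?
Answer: Mul(-54, I, Pow(2, Rational(1, 2))) ≈ Mul(-76.368, I)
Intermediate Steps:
Mul(Add(Pow(2, 2), y), Function('M')(-9, -5)) = Mul(Add(Pow(2, 2), -31), Pow(Add(-3, -5), Rational(1, 2))) = Mul(Add(4, -31), Pow(-8, Rational(1, 2))) = Mul(-27, Mul(2, I, Pow(2, Rational(1, 2)))) = Mul(-54, I, Pow(2, Rational(1, 2)))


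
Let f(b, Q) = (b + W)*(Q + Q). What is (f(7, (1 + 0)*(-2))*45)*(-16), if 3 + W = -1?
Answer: 8640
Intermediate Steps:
W = -4 (W = -3 - 1 = -4)
f(b, Q) = 2*Q*(-4 + b) (f(b, Q) = (b - 4)*(Q + Q) = (-4 + b)*(2*Q) = 2*Q*(-4 + b))
(f(7, (1 + 0)*(-2))*45)*(-16) = ((2*((1 + 0)*(-2))*(-4 + 7))*45)*(-16) = ((2*(1*(-2))*3)*45)*(-16) = ((2*(-2)*3)*45)*(-16) = -12*45*(-16) = -540*(-16) = 8640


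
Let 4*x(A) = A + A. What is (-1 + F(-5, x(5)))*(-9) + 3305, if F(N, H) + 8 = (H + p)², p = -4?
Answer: 13463/4 ≈ 3365.8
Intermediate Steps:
x(A) = A/2 (x(A) = (A + A)/4 = (2*A)/4 = A/2)
F(N, H) = -8 + (-4 + H)² (F(N, H) = -8 + (H - 4)² = -8 + (-4 + H)²)
(-1 + F(-5, x(5)))*(-9) + 3305 = (-1 + (-8 + (-4 + (½)*5)²))*(-9) + 3305 = (-1 + (-8 + (-4 + 5/2)²))*(-9) + 3305 = (-1 + (-8 + (-3/2)²))*(-9) + 3305 = (-1 + (-8 + 9/4))*(-9) + 3305 = (-1 - 23/4)*(-9) + 3305 = -27/4*(-9) + 3305 = 243/4 + 3305 = 13463/4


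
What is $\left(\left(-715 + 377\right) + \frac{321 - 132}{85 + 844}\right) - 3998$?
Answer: $- \frac{4027955}{929} \approx -4335.8$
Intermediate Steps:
$\left(\left(-715 + 377\right) + \frac{321 - 132}{85 + 844}\right) - 3998 = \left(-338 + \frac{189}{929}\right) - 3998 = - \frac{313813}{929} - 3998 = - \frac{4027955}{929}$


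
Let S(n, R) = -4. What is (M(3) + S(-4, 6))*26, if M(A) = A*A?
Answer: 130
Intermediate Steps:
M(A) = A**2
(M(3) + S(-4, 6))*26 = (3**2 - 4)*26 = (9 - 4)*26 = 5*26 = 130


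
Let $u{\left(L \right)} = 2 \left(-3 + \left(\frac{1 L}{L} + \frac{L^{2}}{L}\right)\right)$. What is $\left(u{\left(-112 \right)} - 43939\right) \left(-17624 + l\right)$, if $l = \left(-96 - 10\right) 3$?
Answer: $792444314$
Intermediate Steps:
$l = -318$ ($l = \left(-106\right) 3 = -318$)
$u{\left(L \right)} = -4 + 2 L$ ($u{\left(L \right)} = 2 \left(-3 + \left(\frac{L}{L} + L\right)\right) = 2 \left(-3 + \left(1 + L\right)\right) = 2 \left(-2 + L\right) = -4 + 2 L$)
$\left(u{\left(-112 \right)} - 43939\right) \left(-17624 + l\right) = \left(\left(-4 + 2 \left(-112\right)\right) - 43939\right) \left(-17624 - 318\right) = \left(\left(-4 - 224\right) - 43939\right) \left(-17942\right) = \left(-228 - 43939\right) \left(-17942\right) = \left(-44167\right) \left(-17942\right) = 792444314$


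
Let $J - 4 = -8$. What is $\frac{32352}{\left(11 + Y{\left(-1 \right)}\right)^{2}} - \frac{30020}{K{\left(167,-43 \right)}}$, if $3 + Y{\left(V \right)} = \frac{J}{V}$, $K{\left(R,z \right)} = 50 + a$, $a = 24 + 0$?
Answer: $- \frac{20092}{111} \approx -181.01$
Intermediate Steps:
$a = 24$
$K{\left(R,z \right)} = 74$ ($K{\left(R,z \right)} = 50 + 24 = 74$)
$J = -4$ ($J = 4 - 8 = -4$)
$Y{\left(V \right)} = -3 - \frac{4}{V}$
$\frac{32352}{\left(11 + Y{\left(-1 \right)}\right)^{2}} - \frac{30020}{K{\left(167,-43 \right)}} = \frac{32352}{\left(11 - \left(3 + \frac{4}{-1}\right)\right)^{2}} - \frac{30020}{74} = \frac{32352}{\left(11 - -1\right)^{2}} - \frac{15010}{37} = \frac{32352}{\left(11 + \left(-3 + 4\right)\right)^{2}} - \frac{15010}{37} = \frac{32352}{\left(11 + 1\right)^{2}} - \frac{15010}{37} = \frac{32352}{12^{2}} - \frac{15010}{37} = \frac{32352}{144} - \frac{15010}{37} = 32352 \cdot \frac{1}{144} - \frac{15010}{37} = \frac{674}{3} - \frac{15010}{37} = - \frac{20092}{111}$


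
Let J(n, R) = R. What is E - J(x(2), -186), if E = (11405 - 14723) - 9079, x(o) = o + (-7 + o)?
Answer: -12211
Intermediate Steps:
x(o) = -7 + 2*o
E = -12397 (E = -3318 - 9079 = -12397)
E - J(x(2), -186) = -12397 - 1*(-186) = -12397 + 186 = -12211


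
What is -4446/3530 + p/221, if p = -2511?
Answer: -4923198/390065 ≈ -12.621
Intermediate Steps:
-4446/3530 + p/221 = -4446/3530 - 2511/221 = -4446*1/3530 - 2511*1/221 = -2223/1765 - 2511/221 = -4923198/390065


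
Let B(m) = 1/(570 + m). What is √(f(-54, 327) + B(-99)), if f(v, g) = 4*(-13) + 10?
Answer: I*√9316851/471 ≈ 6.4806*I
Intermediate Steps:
f(v, g) = -42 (f(v, g) = -52 + 10 = -42)
√(f(-54, 327) + B(-99)) = √(-42 + 1/(570 - 99)) = √(-42 + 1/471) = √(-19781/471) = I*√9316851/471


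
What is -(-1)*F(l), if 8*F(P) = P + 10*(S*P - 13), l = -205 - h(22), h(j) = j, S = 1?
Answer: -2627/8 ≈ -328.38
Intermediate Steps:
l = -227 (l = -205 - 1*22 = -205 - 22 = -227)
F(P) = -65/4 + 11*P/8 (F(P) = (P + 10*(1*P - 13))/8 = (P + 10*(P - 13))/8 = (P + 10*(-13 + P))/8 = (P + (-130 + 10*P))/8 = (-130 + 11*P)/8 = -65/4 + 11*P/8)
-(-1)*F(l) = -(-1)*(-65/4 + (11/8)*(-227)) = -(-1)*(-65/4 - 2497/8) = -(-1)*(-2627)/8 = -1*2627/8 = -2627/8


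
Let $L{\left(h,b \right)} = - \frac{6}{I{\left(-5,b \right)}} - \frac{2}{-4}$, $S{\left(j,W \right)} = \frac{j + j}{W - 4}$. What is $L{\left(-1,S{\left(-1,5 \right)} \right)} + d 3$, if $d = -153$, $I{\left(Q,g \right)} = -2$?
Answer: $- \frac{911}{2} \approx -455.5$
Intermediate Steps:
$S{\left(j,W \right)} = \frac{2 j}{-4 + W}$
$L{\left(h,b \right)} = \frac{7}{2}$ ($L{\left(h,b \right)} = - \frac{6}{-2} - \frac{2}{-4} = \left(-6\right) \left(- \frac{1}{2}\right) - - \frac{1}{2} = 3 + \frac{1}{2} = \frac{7}{2}$)
$L{\left(-1,S{\left(-1,5 \right)} \right)} + d 3 = \frac{7}{2} - 459 = - \frac{911}{2}$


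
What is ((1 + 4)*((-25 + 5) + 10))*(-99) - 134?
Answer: 4816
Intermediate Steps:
((1 + 4)*((-25 + 5) + 10))*(-99) - 134 = (5*(-20 + 10))*(-99) - 134 = (5*(-10))*(-99) - 134 = -50*(-99) - 134 = 4950 - 134 = 4816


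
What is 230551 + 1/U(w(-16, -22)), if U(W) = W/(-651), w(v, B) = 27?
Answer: 2074742/9 ≈ 2.3053e+5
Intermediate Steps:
U(W) = -W/651 (U(W) = W*(-1/651) = -W/651)
230551 + 1/U(w(-16, -22)) = 230551 + 1/(-1/651*27) = 230551 + 1/(-9/217) = 230551 - 217/9 = 2074742/9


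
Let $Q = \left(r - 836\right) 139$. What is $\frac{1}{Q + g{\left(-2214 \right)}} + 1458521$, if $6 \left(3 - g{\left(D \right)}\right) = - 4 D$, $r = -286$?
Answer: $\frac{229616419550}{157431} \approx 1.4585 \cdot 10^{6}$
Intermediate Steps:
$g{\left(D \right)} = 3 + \frac{2 D}{3}$ ($g{\left(D \right)} = 3 - \frac{\left(-4\right) D}{6} = 3 + \frac{2 D}{3}$)
$Q = -155958$ ($Q = \left(-286 - 836\right) 139 = \left(-1122\right) 139 = -155958$)
$\frac{1}{Q + g{\left(-2214 \right)}} + 1458521 = \frac{1}{-155958 + \left(3 + \frac{2}{3} \left(-2214\right)\right)} + 1458521 = \frac{1}{-155958 + \left(3 - 1476\right)} + 1458521 = \frac{1}{-155958 - 1473} + 1458521 = \frac{1}{-157431} + 1458521 = - \frac{1}{157431} + 1458521 = \frac{229616419550}{157431}$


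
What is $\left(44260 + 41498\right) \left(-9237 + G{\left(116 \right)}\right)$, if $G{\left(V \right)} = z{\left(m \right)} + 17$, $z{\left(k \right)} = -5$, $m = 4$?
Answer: $-791117550$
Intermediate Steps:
$G{\left(V \right)} = 12$ ($G{\left(V \right)} = -5 + 17 = 12$)
$\left(44260 + 41498\right) \left(-9237 + G{\left(116 \right)}\right) = \left(44260 + 41498\right) \left(-9237 + 12\right) = 85758 \left(-9225\right) = -791117550$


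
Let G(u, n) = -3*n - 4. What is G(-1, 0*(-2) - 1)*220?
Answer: -220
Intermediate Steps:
G(u, n) = -4 - 3*n
G(-1, 0*(-2) - 1)*220 = (-4 - 3*(0*(-2) - 1))*220 = (-4 - 3*(0 - 1))*220 = (-4 - 3*(-1))*220 = (-4 + 3)*220 = -1*220 = -220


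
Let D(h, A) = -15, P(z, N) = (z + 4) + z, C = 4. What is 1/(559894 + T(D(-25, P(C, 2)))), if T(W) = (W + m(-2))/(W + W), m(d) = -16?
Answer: 30/16796851 ≈ 1.7860e-6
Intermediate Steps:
P(z, N) = 4 + 2*z (P(z, N) = (4 + z) + z = 4 + 2*z)
T(W) = (-16 + W)/(2*W) (T(W) = (W - 16)/(W + W) = (-16 + W)/((2*W)) = (-16 + W)*(1/(2*W)) = (-16 + W)/(2*W))
1/(559894 + T(D(-25, P(C, 2)))) = 1/(559894 + (½)*(-16 - 15)/(-15)) = 1/(559894 + (½)*(-1/15)*(-31)) = 1/(559894 + 31/30) = 1/(16796851/30) = 30/16796851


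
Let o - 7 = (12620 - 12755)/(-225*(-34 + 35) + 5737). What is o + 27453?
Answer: 151359385/5512 ≈ 27460.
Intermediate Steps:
o = 38449/5512 (o = 7 + (12620 - 12755)/(-225*(-34 + 35) + 5737) = 7 - 135/(-225*1 + 5737) = 7 - 135/(-225 + 5737) = 7 - 135/5512 = 38449/5512 ≈ 6.9755)
o + 27453 = 38449/5512 + 27453 = 151359385/5512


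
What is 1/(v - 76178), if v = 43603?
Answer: -1/32575 ≈ -3.0698e-5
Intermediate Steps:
1/(v - 76178) = 1/(43603 - 76178) = 1/(-32575) = -1/32575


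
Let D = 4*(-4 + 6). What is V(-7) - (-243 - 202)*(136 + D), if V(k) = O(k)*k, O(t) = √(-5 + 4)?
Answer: 64080 - 7*I ≈ 64080.0 - 7.0*I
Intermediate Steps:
O(t) = I (O(t) = √(-1) = I)
D = 8 (D = 4*2 = 8)
V(k) = I*k
V(-7) - (-243 - 202)*(136 + D) = I*(-7) - (-243 - 202)*(136 + 8) = -7*I - (-445)*144 = -7*I - 1*(-64080) = -7*I + 64080 = 64080 - 7*I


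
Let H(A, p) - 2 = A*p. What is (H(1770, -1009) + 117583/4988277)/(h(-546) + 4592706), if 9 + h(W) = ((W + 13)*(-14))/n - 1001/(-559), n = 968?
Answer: -185407936169620076/476796514036943205 ≈ -0.38886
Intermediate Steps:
H(A, p) = 2 + A*p
h(W) = -153953/20812 - 7*W/484 (h(W) = -9 + (((W + 13)*(-14))/968 - 1001/(-559)) = -9 + (((13 + W)*(-14))*(1/968) - 1001*(-1/559)) = -9 + ((-182 - 14*W)*(1/968) + 77/43) = -9 + ((-91/484 - 7*W/484) + 77/43) = -9 + (33355/20812 - 7*W/484) = -153953/20812 - 7*W/484)
(H(1770, -1009) + 117583/4988277)/(h(-546) + 4592706) = ((2 + 1770*(-1009)) + 117583/4988277)/((-153953/20812 - 7/484*(-546)) + 4592706) = ((2 - 1785930) + 117583*(1/4988277))/((-153953/20812 + 1911/242) + 4592706) = (-1785928 + 117583/4988277)/(10393/20812 + 4592706) = -8908703448473/(4988277*95583407665/20812) = -8908703448473/4988277*20812/95583407665 = -185407936169620076/476796514036943205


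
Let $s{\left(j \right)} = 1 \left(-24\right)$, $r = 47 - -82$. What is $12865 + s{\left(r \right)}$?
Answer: $12841$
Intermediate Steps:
$r = 129$ ($r = 47 + 82 = 129$)
$s{\left(j \right)} = -24$
$12865 + s{\left(r \right)} = 12865 - 24 = 12841$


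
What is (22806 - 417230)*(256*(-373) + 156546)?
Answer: -24082740592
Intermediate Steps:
(22806 - 417230)*(256*(-373) + 156546) = -394424*(-95488 + 156546) = -394424*61058 = -24082740592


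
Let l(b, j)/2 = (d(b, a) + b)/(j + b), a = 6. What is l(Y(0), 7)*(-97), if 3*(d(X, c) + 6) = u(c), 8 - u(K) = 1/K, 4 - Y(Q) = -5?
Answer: -9797/144 ≈ -68.035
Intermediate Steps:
Y(Q) = 9 (Y(Q) = 4 - 1*(-5) = 4 + 5 = 9)
u(K) = 8 - 1/K
d(X, c) = -10/3 - 1/(3*c) (d(X, c) = -6 + (8 - 1/c)/3 = -6 + (8/3 - 1/(3*c)) = -10/3 - 1/(3*c))
l(b, j) = 2*(-61/18 + b)/(b + j) (l(b, j) = 2*(((⅓)*(-1 - 10*6)/6 + b)/(j + b)) = 2*(((⅓)*(⅙)*(-1 - 60) + b)/(b + j)) = 2*(((⅓)*(⅙)*(-61) + b)/(b + j)) = 2*((-61/18 + b)/(b + j)) = 2*(-61/18 + b)/(b + j))
l(Y(0), 7)*(-97) = ((-61/9 + 2*9)/(9 + 7))*(-97) = ((-61/9 + 18)/16)*(-97) = ((1/16)*(101/9))*(-97) = (101/144)*(-97) = -9797/144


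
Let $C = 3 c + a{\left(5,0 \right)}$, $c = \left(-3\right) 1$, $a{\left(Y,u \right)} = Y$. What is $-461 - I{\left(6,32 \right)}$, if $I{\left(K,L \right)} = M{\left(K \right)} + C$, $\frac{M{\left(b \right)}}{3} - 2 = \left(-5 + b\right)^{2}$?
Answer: $-466$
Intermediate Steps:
$M{\left(b \right)} = 6 + 3 \left(-5 + b\right)^{2}$
$c = -3$
$C = -4$ ($C = 3 \left(-3\right) + 5 = -9 + 5 = -4$)
$I{\left(K,L \right)} = 2 + 3 \left(-5 + K\right)^{2}$ ($I{\left(K,L \right)} = \left(6 + 3 \left(-5 + K\right)^{2}\right) - 4 = 2 + 3 \left(-5 + K\right)^{2}$)
$-461 - I{\left(6,32 \right)} = -461 - \left(2 + 3 \left(-5 + 6\right)^{2}\right) = -461 - \left(2 + 3 \cdot 1^{2}\right) = -461 - \left(2 + 3 \cdot 1\right) = -461 - \left(2 + 3\right) = -461 - 5 = -466$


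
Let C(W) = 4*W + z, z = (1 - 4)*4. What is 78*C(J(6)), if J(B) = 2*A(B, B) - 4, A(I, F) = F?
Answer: 1560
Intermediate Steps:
J(B) = -4 + 2*B (J(B) = 2*B - 4 = -4 + 2*B)
z = -12 (z = -3*4 = -12)
C(W) = -12 + 4*W (C(W) = 4*W - 12 = -12 + 4*W)
78*C(J(6)) = 78*(-12 + 4*(-4 + 2*6)) = 78*(-12 + 4*(-4 + 12)) = 78*(-12 + 4*8) = 78*(-12 + 32) = 78*20 = 1560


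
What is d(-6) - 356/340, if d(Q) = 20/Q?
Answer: -1117/255 ≈ -4.3804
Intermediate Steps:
d(-6) - 356/340 = 20/(-6) - 356/340 = 20*(-⅙) - 356*1/340 = -10/3 - 89/85 = -1117/255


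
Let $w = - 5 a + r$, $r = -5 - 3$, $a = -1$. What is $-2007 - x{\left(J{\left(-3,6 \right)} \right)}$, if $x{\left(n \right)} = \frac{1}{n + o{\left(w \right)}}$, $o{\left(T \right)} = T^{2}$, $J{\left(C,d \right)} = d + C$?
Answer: $- \frac{24085}{12} \approx -2007.1$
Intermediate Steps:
$r = -8$ ($r = -5 - 3 = -8$)
$J{\left(C,d \right)} = C + d$
$w = -3$ ($w = \left(-5\right) \left(-1\right) - 8 = 5 - 8 = -3$)
$x{\left(n \right)} = \frac{1}{9 + n}$ ($x{\left(n \right)} = \frac{1}{n + \left(-3\right)^{2}} = \frac{1}{n + 9} = \frac{1}{9 + n}$)
$-2007 - x{\left(J{\left(-3,6 \right)} \right)} = -2007 - \frac{1}{9 + \left(-3 + 6\right)} = -2007 - \frac{1}{9 + 3} = -2007 - \frac{1}{12} = - \frac{24085}{12}$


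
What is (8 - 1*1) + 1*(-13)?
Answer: -6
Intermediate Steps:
(8 - 1*1) + 1*(-13) = (8 - 1) - 13 = 7 - 13 = -6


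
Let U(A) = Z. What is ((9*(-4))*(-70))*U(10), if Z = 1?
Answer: 2520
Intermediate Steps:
U(A) = 1
((9*(-4))*(-70))*U(10) = ((9*(-4))*(-70))*1 = -36*(-70)*1 = 2520*1 = 2520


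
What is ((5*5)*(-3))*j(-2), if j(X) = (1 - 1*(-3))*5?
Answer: -1500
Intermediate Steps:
j(X) = 20 (j(X) = (1 + 3)*5 = 4*5 = 20)
((5*5)*(-3))*j(-2) = ((5*5)*(-3))*20 = (25*(-3))*20 = -75*20 = -1500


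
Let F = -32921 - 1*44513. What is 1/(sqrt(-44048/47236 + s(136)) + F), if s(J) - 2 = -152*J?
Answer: -457209053/35403647861523 - 7*I*sqrt(58828833122)/70807295723046 ≈ -1.2914e-5 - 2.3978e-8*I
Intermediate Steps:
s(J) = 2 - 152*J
F = -77434 (F = -32921 - 44513 = -77434)
1/(sqrt(-44048/47236 + s(136)) + F) = 1/(sqrt(-44048/47236 + (2 - 152*136)) - 77434) = 1/(sqrt(-44048*1/47236 + (2 - 20672)) - 77434) = 1/(sqrt(-11012/11809 - 20670) - 77434) = 1/(sqrt(-244103042/11809) - 77434) = 1/(I*sqrt(58828833122)/1687 - 77434) = 1/(-77434 + I*sqrt(58828833122)/1687)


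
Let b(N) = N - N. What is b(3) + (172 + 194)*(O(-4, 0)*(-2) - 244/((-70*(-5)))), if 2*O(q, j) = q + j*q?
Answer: 211548/175 ≈ 1208.8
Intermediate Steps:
O(q, j) = q/2 + j*q/2 (O(q, j) = (q + j*q)/2 = q/2 + j*q/2)
b(N) = 0
b(3) + (172 + 194)*(O(-4, 0)*(-2) - 244/((-70*(-5)))) = 0 + (172 + 194)*(((½)*(-4)*(1 + 0))*(-2) - 244/((-70*(-5)))) = 0 + 366*(((½)*(-4)*1)*(-2) - 244/350) = 0 + 366*(-2*(-2) - 244*1/350) = 0 + 366*(4 - 122/175) = 0 + 366*(578/175) = 0 + 211548/175 = 211548/175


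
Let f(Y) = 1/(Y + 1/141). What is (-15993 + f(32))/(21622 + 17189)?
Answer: -24058756/58384681 ≈ -0.41207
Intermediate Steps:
f(Y) = 1/(1/141 + Y) (f(Y) = 1/(Y + 1/141) = 1/(1/141 + Y))
(-15993 + f(32))/(21622 + 17189) = (-15993 + 141/(1 + 141*32))/(21622 + 17189) = (-15993 + 141/(1 + 4512))/38811 = (-15993 + 141/4513)*(1/38811) = -72176268/4513*1/38811 = -24058756/58384681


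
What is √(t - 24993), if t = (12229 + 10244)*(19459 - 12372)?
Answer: 3*√17693462 ≈ 12619.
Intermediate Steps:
t = 159266151 (t = 22473*7087 = 159266151)
√(t - 24993) = √(159266151 - 24993) = √159241158 = 3*√17693462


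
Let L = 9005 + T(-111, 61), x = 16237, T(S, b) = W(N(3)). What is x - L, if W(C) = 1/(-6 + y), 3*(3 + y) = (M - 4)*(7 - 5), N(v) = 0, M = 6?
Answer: 166339/23 ≈ 7232.1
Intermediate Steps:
y = -5/3 (y = -3 + ((6 - 4)*(7 - 5))/3 = -3 + (2*2)/3 = -3 + (⅓)*4 = -3 + 4/3 = -5/3 ≈ -1.6667)
W(C) = -3/23 (W(C) = 1/(-6 - 5/3) = 1/(-23/3) = -3/23)
T(S, b) = -3/23
L = 207112/23 (L = 9005 - 3/23 = 207112/23 ≈ 9004.9)
x - L = 16237 - 1*207112/23 = 16237 - 207112/23 = 166339/23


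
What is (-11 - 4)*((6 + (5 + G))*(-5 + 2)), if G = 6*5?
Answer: 1845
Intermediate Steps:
G = 30
(-11 - 4)*((6 + (5 + G))*(-5 + 2)) = (-11 - 4)*((6 + (5 + 30))*(-5 + 2)) = -15*(6 + 35)*(-3) = -615*(-3) = -15*(-123) = 1845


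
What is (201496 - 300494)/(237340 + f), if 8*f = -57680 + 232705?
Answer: -791984/2073745 ≈ -0.38191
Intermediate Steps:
f = 175025/8 (f = (-57680 + 232705)/8 = (1/8)*175025 = 175025/8 ≈ 21878.)
(201496 - 300494)/(237340 + f) = (201496 - 300494)/(237340 + 175025/8) = -98998/2073745/8 = -98998*8/2073745 = -791984/2073745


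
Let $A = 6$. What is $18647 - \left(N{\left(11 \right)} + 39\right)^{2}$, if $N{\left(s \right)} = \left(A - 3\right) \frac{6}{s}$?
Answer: $\frac{2056478}{121} \approx 16996.0$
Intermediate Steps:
$N{\left(s \right)} = \frac{18}{s}$ ($N{\left(s \right)} = \left(6 - 3\right) \frac{6}{s} = 3 \frac{6}{s} = \frac{18}{s}$)
$18647 - \left(N{\left(11 \right)} + 39\right)^{2} = 18647 - \left(\frac{18}{11} + 39\right)^{2} = 18647 - \left(\frac{447}{11}\right)^{2} = 18647 - \frac{199809}{121} = \frac{2056478}{121}$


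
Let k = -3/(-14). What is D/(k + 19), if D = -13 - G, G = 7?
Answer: -280/269 ≈ -1.0409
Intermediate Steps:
k = 3/14 (k = -3*(-1/14) = 3/14 ≈ 0.21429)
D = -20 (D = -13 - 1*7 = -13 - 7 = -20)
D/(k + 19) = -20/(3/14 + 19) = -20/269/14 = -20*14/269 = -280/269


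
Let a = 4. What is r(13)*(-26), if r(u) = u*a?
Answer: -1352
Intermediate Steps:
r(u) = 4*u (r(u) = u*4 = 4*u)
r(13)*(-26) = (4*13)*(-26) = 52*(-26) = -1352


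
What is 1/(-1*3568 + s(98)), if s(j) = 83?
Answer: -1/3485 ≈ -0.00028694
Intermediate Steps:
1/(-1*3568 + s(98)) = 1/(-1*3568 + 83) = 1/(-3568 + 83) = 1/(-3485) = -1/3485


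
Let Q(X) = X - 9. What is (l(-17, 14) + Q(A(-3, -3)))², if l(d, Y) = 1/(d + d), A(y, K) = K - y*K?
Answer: 511225/1156 ≈ 442.24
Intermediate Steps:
A(y, K) = K - K*y
Q(X) = -9 + X
l(d, Y) = 1/(2*d)
(l(-17, 14) + Q(A(-3, -3)))² = ((½)/(-17) + (-9 - 3*(1 - 1*(-3))))² = ((½)*(-1/17) + (-9 - 3*(1 + 3)))² = (-1/34 + (-9 - 3*4))² = (-1/34 + (-9 - 12))² = (-1/34 - 21)² = (-715/34)² = 511225/1156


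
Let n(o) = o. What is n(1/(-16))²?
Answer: 1/256 ≈ 0.0039063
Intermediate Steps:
n(1/(-16))² = (1/(-16))² = (-1/16)² = 1/256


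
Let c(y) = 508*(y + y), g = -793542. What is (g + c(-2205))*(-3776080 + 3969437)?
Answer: -586610720454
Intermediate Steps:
c(y) = 1016*y (c(y) = 508*(2*y) = 1016*y)
(g + c(-2205))*(-3776080 + 3969437) = (-793542 + 1016*(-2205))*(-3776080 + 3969437) = (-793542 - 2240280)*193357 = -3033822*193357 = -586610720454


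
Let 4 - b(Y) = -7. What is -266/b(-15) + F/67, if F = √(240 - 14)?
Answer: -266/11 + √226/67 ≈ -23.957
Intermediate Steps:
F = √226 ≈ 15.033
b(Y) = 11 (b(Y) = 4 - 1*(-7) = 4 + 7 = 11)
-266/b(-15) + F/67 = -266/11 + √226/67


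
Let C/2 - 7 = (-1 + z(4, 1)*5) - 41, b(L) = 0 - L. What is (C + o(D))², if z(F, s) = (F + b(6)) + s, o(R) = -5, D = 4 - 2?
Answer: 7225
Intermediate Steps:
D = 2
b(L) = -L
z(F, s) = -6 + F + s (z(F, s) = (F - 1*6) + s = (F - 6) + s = (-6 + F) + s = -6 + F + s)
C = -80 (C = 14 + 2*((-1 + (-6 + 4 + 1)*5) - 41) = 14 + 2*((-1 - 1*5) - 41) = 14 + 2*((-1 - 5) - 41) = 14 + 2*(-6 - 41) = 14 + 2*(-47) = 14 - 94 = -80)
(C + o(D))² = (-80 - 5)² = (-85)² = 7225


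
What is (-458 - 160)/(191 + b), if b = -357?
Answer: 309/83 ≈ 3.7229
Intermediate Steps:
(-458 - 160)/(191 + b) = (-458 - 160)/(191 - 357) = -618/(-166) = -618*(-1/166) = 309/83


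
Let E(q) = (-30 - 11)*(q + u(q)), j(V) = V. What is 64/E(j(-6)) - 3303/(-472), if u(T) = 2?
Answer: 142975/19352 ≈ 7.3881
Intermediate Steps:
E(q) = -82 - 41*q (E(q) = (-30 - 11)*(q + 2) = -41*(2 + q) = -82 - 41*q)
64/E(j(-6)) - 3303/(-472) = 64/(-82 - 41*(-6)) - 3303/(-472) = 64/(-82 + 246) - 3303*(-1/472) = 64/164 + 3303/472 = 64*(1/164) + 3303/472 = 16/41 + 3303/472 = 142975/19352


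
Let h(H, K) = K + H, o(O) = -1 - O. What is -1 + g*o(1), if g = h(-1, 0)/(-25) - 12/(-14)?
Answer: -489/175 ≈ -2.7943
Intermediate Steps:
h(H, K) = H + K
g = 157/175 (g = (-1 + 0)/(-25) - 12/(-14) = -1*(-1/25) - 12*(-1/14) = 1/25 + 6/7 = 157/175 ≈ 0.89714)
-1 + g*o(1) = -1 + 157*(-1 - 1*1)/175 = -1 + 157*(-1 - 1)/175 = -1 + (157/175)*(-2) = -1 - 314/175 = -489/175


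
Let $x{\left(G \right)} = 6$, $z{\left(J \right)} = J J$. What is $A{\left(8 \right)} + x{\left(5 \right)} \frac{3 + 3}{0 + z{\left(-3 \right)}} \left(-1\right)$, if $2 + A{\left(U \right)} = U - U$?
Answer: $-6$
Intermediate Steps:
$z{\left(J \right)} = J^{2}$
$A{\left(U \right)} = -2$ ($A{\left(U \right)} = -2 + \left(U - U\right) = -2 + 0 = -2$)
$A{\left(8 \right)} + x{\left(5 \right)} \frac{3 + 3}{0 + z{\left(-3 \right)}} \left(-1\right) = -2 + 6 \frac{3 + 3}{0 + \left(-3\right)^{2}} \left(-1\right) = -2 + 6 \frac{6}{0 + 9} \left(-1\right) = -2 + 6 \cdot \frac{6}{9} \left(-1\right) = -2 + 6 \cdot 6 \cdot \frac{1}{9} \left(-1\right) = -2 + 6 \cdot \frac{2}{3} \left(-1\right) = -2 + 4 \left(-1\right) = -2 - 4 = -6$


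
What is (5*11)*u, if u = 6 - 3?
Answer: 165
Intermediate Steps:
u = 3
(5*11)*u = (5*11)*3 = 55*3 = 165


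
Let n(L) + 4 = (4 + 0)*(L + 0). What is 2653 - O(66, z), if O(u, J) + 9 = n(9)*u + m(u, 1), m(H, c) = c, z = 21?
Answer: 549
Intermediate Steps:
n(L) = -4 + 4*L (n(L) = -4 + (4 + 0)*(L + 0) = -4 + 4*L)
O(u, J) = -8 + 32*u (O(u, J) = -9 + ((-4 + 4*9)*u + 1) = -9 + ((-4 + 36)*u + 1) = -9 + (32*u + 1) = -9 + (1 + 32*u) = -8 + 32*u)
2653 - O(66, z) = 2653 - (-8 + 32*66) = 2653 - (-8 + 2112) = 2653 - 1*2104 = 2653 - 2104 = 549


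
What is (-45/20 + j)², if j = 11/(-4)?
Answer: 25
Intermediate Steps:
j = -11/4 (j = 11*(-¼) = -11/4 ≈ -2.7500)
(-45/20 + j)² = (-45/20 - 11/4)² = (-45*1/20 - 11/4)² = (-9/4 - 11/4)² = (-5)² = 25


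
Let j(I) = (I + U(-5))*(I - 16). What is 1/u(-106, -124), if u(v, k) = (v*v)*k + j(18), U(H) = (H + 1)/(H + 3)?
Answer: -1/1393224 ≈ -7.1776e-7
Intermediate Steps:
U(H) = (1 + H)/(3 + H)
j(I) = (-16 + I)*(2 + I) (j(I) = (I + (1 - 5)/(3 - 5))*(I - 16) = (I - 4/(-2))*(-16 + I) = (I - ½*(-4))*(-16 + I) = (I + 2)*(-16 + I) = (2 + I)*(-16 + I) = (-16 + I)*(2 + I))
u(v, k) = 40 + k*v² (u(v, k) = (v*v)*k + (-32 + 18² - 14*18) = v²*k + (-32 + 324 - 252) = k*v² + 40 = 40 + k*v²)
1/u(-106, -124) = 1/(40 - 124*(-106)²) = 1/(40 - 124*11236) = 1/(40 - 1393264) = 1/(-1393224) = -1/1393224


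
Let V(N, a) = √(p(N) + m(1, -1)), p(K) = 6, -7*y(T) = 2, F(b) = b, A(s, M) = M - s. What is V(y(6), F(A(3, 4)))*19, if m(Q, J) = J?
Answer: 19*√5 ≈ 42.485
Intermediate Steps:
y(T) = -2/7 (y(T) = -⅐*2 = -2/7)
V(N, a) = √5 (V(N, a) = √(6 - 1) = √5)
V(y(6), F(A(3, 4)))*19 = √5*19 = 19*√5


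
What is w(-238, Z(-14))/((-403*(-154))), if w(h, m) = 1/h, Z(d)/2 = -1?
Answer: -1/14770756 ≈ -6.7701e-8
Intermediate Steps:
Z(d) = -2 (Z(d) = 2*(-1) = -2)
w(-238, Z(-14))/((-403*(-154))) = 1/((-238)*((-403*(-154)))) = -1/238/62062 = -1/238*1/62062 = -1/14770756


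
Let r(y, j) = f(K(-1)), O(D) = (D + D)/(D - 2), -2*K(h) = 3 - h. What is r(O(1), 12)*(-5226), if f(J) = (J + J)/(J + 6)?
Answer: 5226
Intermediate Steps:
K(h) = -3/2 + h/2 (K(h) = -(3 - h)/2 = -3/2 + h/2)
O(D) = 2*D/(-2 + D) (O(D) = (2*D)/(-2 + D) = 2*D/(-2 + D))
f(J) = 2*J/(6 + J) (f(J) = (2*J)/(6 + J) = 2*J/(6 + J))
r(y, j) = -1 (r(y, j) = 2*(-3/2 + (1/2)*(-1))/(6 + (-3/2 + (1/2)*(-1))) = 2*(-3/2 - 1/2)/(6 + (-3/2 - 1/2)) = 2*(-2)/(6 - 2) = 2*(-2)/4 = 2*(-2)*(1/4) = -1)
r(O(1), 12)*(-5226) = -1*(-5226) = 5226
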